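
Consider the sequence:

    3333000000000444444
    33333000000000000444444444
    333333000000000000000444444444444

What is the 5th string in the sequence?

33333333000000000000000000000444444444444444444

The n-th term is n+2 3's then 3n+3 0's then 3n 4's, where the shown terms are n = 2, 3, 4.
At n = 6 the blocks have lengths 8, 21, 18.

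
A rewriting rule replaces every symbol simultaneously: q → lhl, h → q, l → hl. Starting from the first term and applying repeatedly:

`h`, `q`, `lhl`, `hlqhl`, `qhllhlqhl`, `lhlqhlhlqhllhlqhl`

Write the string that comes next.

Rewriting the 17 symbols of lhlqhlhlqhllhlqhl one by one yields hl q hl lhl q hl q hl lhl q hl hl q hl lhl q hl; concatenated:

hlqhllhlqhlqhllhlqhlhlqhllhlqhl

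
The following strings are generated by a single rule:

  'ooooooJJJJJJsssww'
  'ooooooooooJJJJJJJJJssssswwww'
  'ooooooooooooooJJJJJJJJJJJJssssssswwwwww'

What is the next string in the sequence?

ooooooooooooooooooJJJJJJJJJJJJJJJssssssssswwwwwwww

Reading off run lengths: o runs 6, 10, 14; J runs 6, 9, 12; s runs 3, 5, 7; w runs 2, 4, 6 — each is linear in n (n = 1, 2, …).
Setting n = 4 gives 18, 15, 9, 8 characters in each block.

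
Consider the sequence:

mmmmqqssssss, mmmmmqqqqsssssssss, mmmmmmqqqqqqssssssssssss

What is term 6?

Term n consists of n+3 m's, followed by 2n q's, followed by 3n+3 s's (n = 1, 2, …).
For term 6, n = 6, so the run lengths are 9, 12, 21.

mmmmmmmmmqqqqqqqqqqqqsssssssssssssssssssss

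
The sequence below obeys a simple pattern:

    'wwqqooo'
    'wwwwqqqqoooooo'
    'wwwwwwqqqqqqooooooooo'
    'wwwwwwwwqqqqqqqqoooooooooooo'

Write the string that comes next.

Reading off run lengths: w runs 2, 4, 6, 8; q runs 2, 4, 6, 8; o runs 3, 6, 9, 12 — each is linear in n (n = 1, 2, …).
At n = 5 the blocks have lengths 10, 10, 15.

wwwwwwwwwwqqqqqqqqqqooooooooooooooo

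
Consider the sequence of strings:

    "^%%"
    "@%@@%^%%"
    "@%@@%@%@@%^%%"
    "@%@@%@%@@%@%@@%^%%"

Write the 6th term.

@%@@%@%@@%@%@@%@%@@%@%@@%^%%

Each term is the previous one with @%@@% prepended.
From @%@@%@%@@%@%@@%^%%, 2 further steps: @%@@%@%@@%@%@@%^%% → @%@@%@%@@%@%@@%@%@@%^%% → (answer).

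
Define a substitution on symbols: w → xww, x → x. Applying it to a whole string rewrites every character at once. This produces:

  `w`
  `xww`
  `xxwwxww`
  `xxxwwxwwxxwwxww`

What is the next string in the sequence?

Rewriting the 15 symbols of xxxwwxwwxxwwxww one by one yields x x x xww xww x xww xww x x xww xww x xww xww; concatenated:

xxxxwwxwwxxwwxwwxxxwwxwwxxwwxww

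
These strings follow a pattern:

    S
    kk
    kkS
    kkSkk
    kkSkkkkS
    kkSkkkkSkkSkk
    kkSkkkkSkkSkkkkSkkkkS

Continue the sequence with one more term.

From term 3 onward, concatenate the last term with the second-to-last: kk·S = kkS, kkS·kk = kkSkk, …
So term 8 is kkSkkkkSkkSkkkkSkkkkS·kkSkkkkSkkSkk.

kkSkkkkSkkSkkkkSkkkkSkkSkkkkSkkSkk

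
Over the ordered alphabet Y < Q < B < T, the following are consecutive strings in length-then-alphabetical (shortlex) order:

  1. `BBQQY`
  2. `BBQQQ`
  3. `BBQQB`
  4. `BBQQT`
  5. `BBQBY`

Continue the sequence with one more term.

Treat BBQBY as a base-4 numeral over the given alphabet and add one, carrying through any trailing T's.

BBQBQ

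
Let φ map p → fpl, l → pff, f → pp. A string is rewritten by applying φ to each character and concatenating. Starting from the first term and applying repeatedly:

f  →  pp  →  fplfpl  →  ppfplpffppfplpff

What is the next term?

fplfplppfplpfffplppppfplfplppfplpfffplpppp

Applying the rule to each of the 16 symbols of ppfplpffppfplpff gives the pieces fpl fpl pp fpl pff fpl pp pp fpl fpl pp fpl pff fpl pp pp, which concatenate to the answer.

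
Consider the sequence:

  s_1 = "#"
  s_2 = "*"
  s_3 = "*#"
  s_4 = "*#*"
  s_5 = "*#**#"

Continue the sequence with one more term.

This is a Fibonacci-style word recurrence s(k) = s(k−1)·s(k−2): e.g. *·# = *#.
So term 6 is *#**#·*#*.

*#**#*#*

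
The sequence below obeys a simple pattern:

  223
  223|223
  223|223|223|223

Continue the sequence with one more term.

223|223|223|223|223|223|223|223

s(k+1) = s(k)·|·s(k) — each term doubles the last with '|' between the halves.
So the next term is two copies of 223|223|223|223 with '|' between the halves.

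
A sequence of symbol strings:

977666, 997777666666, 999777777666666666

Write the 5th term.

999997777777777666666666666666

The n-th term is n 9's then 2n 7's then 3n 6's (n = 1, 2, …).
Setting n = 5 gives 5, 10, 15 characters in each block.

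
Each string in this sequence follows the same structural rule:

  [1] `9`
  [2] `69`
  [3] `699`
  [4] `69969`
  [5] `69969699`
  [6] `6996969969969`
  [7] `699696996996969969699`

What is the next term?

This is a Fibonacci-style word recurrence s(k) = s(k−1)·s(k−2): e.g. 69·9 = 699.
So term 8 is 699696996996969969699·6996969969969.

6996969969969699696996996969969969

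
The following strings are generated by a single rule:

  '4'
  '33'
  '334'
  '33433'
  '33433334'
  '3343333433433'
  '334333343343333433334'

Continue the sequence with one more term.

This is a Fibonacci-style word recurrence s(k) = s(k−1)·s(k−2): e.g. 33·4 = 334.
Continuing: 334333343343333433334 · 3343333433433 gives term 8.

3343333433433334333343343333433433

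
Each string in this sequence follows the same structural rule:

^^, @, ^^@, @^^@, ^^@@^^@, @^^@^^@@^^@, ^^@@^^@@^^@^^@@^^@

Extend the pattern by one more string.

Each term (from the third on) is the two preceding terms concatenated in order: term 3 = ^^·@ = ^^@.
The next term joins @^^@^^@@^^@ and ^^@@^^@@^^@^^@@^^@.

@^^@^^@@^^@^^@@^^@@^^@^^@@^^@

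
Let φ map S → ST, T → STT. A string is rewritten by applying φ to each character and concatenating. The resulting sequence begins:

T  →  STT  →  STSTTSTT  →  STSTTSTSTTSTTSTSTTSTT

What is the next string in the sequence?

STSTTSTSTTSTTSTSTTSTSTTSTTSTSTTSTTSTSTTSTSTTSTTSTSTTSTT

Replace each of the 21 characters of STSTTSTSTTSTTSTSTTSTT in place — ST STT ST STT STT ST STT ST STT STT ST STT STT ST STT ST STT STT ST STT STT — and concatenate.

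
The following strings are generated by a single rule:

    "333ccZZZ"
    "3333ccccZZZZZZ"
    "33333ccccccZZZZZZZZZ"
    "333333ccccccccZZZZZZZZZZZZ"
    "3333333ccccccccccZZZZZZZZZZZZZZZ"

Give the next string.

Term n consists of n+2 3's, followed by 2n c's, followed by 3n Z's (n = 1, 2, …).
Setting n = 6 gives 8, 12, 18 characters in each block.

33333333ccccccccccccZZZZZZZZZZZZZZZZZZ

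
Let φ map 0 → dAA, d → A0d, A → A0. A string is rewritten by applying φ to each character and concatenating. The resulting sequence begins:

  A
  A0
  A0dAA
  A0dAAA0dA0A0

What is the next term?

A0dAAA0dA0A0A0dAAA0dA0dAAA0dAA

Rewriting each symbol of A0dAAA0dA0A0: A→A0, 0→dAA, d→A0d, A→A0, A→A0, A→A0, 0→dAA, d→A0d, A→A0, 0→dAA, A→A0, 0→dAA, which concatenates to A0 dAA A0d A0 A0 A0 dAA A0d A0 dAA A0 dAA.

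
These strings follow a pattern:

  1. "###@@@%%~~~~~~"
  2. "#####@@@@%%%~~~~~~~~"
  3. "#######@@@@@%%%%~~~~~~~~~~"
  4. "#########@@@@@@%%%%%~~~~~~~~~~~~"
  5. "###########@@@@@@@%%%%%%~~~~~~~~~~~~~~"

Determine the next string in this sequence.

#############@@@@@@@@%%%%%%%~~~~~~~~~~~~~~~~

The n-th term is 2n-1 #'s then n+1 @'s then n %'s then 2n+2 ~'s, where the shown terms are n = 2, 3, 4, 5, 6.
For the next term, n = 7, so the run lengths are 13, 8, 7, 16.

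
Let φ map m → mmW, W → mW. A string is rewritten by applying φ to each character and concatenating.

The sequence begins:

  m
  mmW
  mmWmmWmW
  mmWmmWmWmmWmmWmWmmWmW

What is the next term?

mmWmmWmWmmWmmWmWmmWmWmmWmmWmWmmWmmWmWmmWmWmmWmmWmWmmWmW

Replace each of the 21 characters of mmWmmWmWmmWmmWmWmmWmW in place — mmW mmW mW mmW mmW mW mmW mW mmW mmW mW mmW mmW mW mmW mW mmW mmW mW mmW mW — and concatenate.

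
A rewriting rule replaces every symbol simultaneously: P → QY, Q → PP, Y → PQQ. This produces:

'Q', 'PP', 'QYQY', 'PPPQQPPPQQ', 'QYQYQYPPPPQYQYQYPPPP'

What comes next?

φ(QYQYQYPPPPQYQYQYPPPP) expands symbol-by-symbol to PP PQQ PP PQQ PP PQQ QY QY QY QY PP PQQ PP PQQ PP PQQ QY QY QY QY; joining the 20 pieces gives the next term.

PPPQQPPPQQPPPQQQYQYQYQYPPPQQPPPQQPPPQQQYQYQYQY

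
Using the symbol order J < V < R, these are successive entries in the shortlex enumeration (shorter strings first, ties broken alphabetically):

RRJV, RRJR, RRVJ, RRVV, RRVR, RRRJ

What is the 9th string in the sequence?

Continuing the enumeration 3 steps past RRRJ: RRRJ → RRRV → RRRR → (answer).

JJJJJ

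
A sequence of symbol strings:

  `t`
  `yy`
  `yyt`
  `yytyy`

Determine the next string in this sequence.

yytyyyyt

Each term (from the third on) is the previous term followed by the one before it: term 3 = yy·t = yyt.
Continuing: yytyy · yyt gives term 5.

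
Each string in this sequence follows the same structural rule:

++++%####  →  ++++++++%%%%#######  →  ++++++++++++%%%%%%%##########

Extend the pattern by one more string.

++++++++++++++++%%%%%%%%%%#############

Term n consists of 4n +'s, followed by 3n-2 %'s, followed by 3n+1 #'s (n = 1, 2, …).
Setting n = 4 gives 16, 10, 13 characters in each block.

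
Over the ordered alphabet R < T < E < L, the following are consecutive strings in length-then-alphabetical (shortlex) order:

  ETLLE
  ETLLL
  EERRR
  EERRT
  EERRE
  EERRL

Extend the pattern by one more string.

The successor of EERRL increments the rightmost position that isn't already L and resets every position after it to R.

EERTR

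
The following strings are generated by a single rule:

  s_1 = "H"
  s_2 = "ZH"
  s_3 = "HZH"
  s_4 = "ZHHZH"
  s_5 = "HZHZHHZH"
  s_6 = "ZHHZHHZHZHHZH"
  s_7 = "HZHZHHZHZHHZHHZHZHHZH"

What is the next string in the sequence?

Each term (from the third on) is the two preceding terms concatenated in order: term 3 = H·ZH = HZH.
Continuing: ZHHZHHZHZHHZH · HZHZHHZHZHHZHHZHZHHZH gives term 8.

ZHHZHHZHZHHZHHZHZHHZHZHHZHHZHZHHZH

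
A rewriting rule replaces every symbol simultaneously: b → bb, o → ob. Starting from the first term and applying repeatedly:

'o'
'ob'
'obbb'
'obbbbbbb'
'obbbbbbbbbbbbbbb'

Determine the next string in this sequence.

Applying the rule to each of the 16 symbols of obbbbbbbbbbbbbbb gives the pieces ob bb bb bb bb bb bb bb bb bb bb bb bb bb bb bb, which concatenate to the answer.

obbbbbbbbbbbbbbbbbbbbbbbbbbbbbbb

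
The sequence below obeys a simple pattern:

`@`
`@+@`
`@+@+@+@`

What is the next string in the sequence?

Each string is two copies of the previous one joined by '+'.
Doubling @+@+@+@ with '+' between the halves:

@+@+@+@+@+@+@+@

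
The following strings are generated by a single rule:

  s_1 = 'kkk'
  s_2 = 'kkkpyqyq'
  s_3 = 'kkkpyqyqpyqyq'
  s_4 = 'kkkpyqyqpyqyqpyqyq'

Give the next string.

kkkpyqyqpyqyqpyqyqpyqyq

Every step adds pyqyq to the end: s(k+1) = s(k)·pyqyq.
One more step from kkkpyqyqpyqyqpyqyq gives the answer.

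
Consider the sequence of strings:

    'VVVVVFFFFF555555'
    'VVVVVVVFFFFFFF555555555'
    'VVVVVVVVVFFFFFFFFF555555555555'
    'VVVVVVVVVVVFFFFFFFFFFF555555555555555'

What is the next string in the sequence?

Each string has the form V^{2n+1} F^{2n+1} 5^{3n}, where the shown terms are n = 2, 3, 4, 5.
Setting n = 6 gives 13, 13, 18 characters in each block.

VVVVVVVVVVVVVFFFFFFFFFFFFF555555555555555555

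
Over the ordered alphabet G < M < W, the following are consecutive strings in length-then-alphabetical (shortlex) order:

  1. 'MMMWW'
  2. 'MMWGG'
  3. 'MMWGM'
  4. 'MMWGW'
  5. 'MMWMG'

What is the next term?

MMWMM

Find the rightmost character of MMWMG below W, bump it to the next letter, and reset everything to its right to G.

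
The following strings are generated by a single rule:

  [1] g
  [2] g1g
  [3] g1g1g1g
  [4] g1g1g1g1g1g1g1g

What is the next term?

s(k+1) = s(k)·1·s(k) — each term doubles the last with '1' between the halves.
One more doubling of g1g1g1g1g1g1g1g gives the answer.

g1g1g1g1g1g1g1g1g1g1g1g1g1g1g1g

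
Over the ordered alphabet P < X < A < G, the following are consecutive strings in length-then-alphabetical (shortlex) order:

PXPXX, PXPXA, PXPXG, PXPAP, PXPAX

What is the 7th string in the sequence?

PXPAG

Continuing the enumeration 2 steps past PXPAX: PXPAX → PXPAA → (answer).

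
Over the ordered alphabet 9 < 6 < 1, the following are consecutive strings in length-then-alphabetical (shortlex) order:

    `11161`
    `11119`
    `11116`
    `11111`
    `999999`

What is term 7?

999991

Advancing 2 positions from 999999 through 999999 → 999996 reaches term 7.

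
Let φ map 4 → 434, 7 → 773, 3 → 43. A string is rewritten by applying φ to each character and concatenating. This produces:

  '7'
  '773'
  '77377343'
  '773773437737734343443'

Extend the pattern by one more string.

φ(773773437737734343443) expands symbol-by-symbol to 773 773 43 773 773 43 434 43 773 773 43 773 773 43 434 43 434 43 434 434 43; joining the 21 pieces gives the next term.

7737734377377343434437737734377377343434434344343443443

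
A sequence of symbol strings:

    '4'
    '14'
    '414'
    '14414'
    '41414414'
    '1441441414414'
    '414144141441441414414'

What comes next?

1441441414414414144141441441414414

This is a Fibonacci-style word recurrence s(k) = s(k−2)·s(k−1): e.g. 4·14 = 414.
Continuing: 1441441414414 · 414144141441441414414 gives term 8.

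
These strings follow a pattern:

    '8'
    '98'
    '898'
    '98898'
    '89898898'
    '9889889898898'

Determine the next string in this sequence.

898988989889889898898

This is a Fibonacci-style word recurrence s(k) = s(k−2)·s(k−1): e.g. 8·98 = 898.
So term 7 is 89898898·9889889898898.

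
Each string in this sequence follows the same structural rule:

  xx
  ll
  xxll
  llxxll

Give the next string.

xxllllxxll

Each term (from the third on) is the two preceding terms concatenated in order: term 3 = xx·ll = xxll.
So term 5 is xxll·llxxll.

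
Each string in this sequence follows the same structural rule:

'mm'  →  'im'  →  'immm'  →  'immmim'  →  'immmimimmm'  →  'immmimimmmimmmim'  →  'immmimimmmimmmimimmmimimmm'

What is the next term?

immmimimmmimmmimimmmimimmmimmmimimmmimmmim

Each term (from the third on) is the previous term followed by the one before it: term 3 = im·mm = immm.
The next term joins immmimimmmimmmimimmmimimmm and immmimimmmimmmim.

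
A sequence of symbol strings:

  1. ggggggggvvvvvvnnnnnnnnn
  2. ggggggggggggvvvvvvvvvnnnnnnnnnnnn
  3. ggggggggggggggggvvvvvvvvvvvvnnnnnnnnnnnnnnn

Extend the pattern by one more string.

ggggggggggggggggggggvvvvvvvvvvvvvvvnnnnnnnnnnnnnnnnnn

Each string has the form g^{4n} v^{3n} n^{3n+3}, where the shown terms are n = 2, 3, 4.
Setting n = 5 gives 20, 15, 18 characters in each block.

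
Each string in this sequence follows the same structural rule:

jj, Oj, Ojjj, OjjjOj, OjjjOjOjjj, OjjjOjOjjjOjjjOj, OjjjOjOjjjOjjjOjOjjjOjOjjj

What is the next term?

This is a Fibonacci-style word recurrence s(k) = s(k−1)·s(k−2): e.g. Oj·jj = Ojjj.
The next term joins OjjjOjOjjjOjjjOjOjjjOjOjjj and OjjjOjOjjjOjjjOj.

OjjjOjOjjjOjjjOjOjjjOjOjjjOjjjOjOjjjOjjjOj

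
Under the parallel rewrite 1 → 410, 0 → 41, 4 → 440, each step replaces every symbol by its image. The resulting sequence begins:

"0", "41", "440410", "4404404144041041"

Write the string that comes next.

44044041440440414404104404404144041041440410

Replace each of the 16 characters of 4404404144041041 in place — 440 440 41 440 440 41 440 410 440 440 41 440 410 41 440 410 — and concatenate.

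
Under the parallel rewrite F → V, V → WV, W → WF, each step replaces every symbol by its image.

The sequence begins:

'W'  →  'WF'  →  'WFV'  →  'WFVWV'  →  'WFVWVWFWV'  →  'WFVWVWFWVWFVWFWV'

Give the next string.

Replace each of the 16 characters of WFVWVWFWVWFVWFWV in place — WF V WV WF WV WF V WF WV WF V WV WF V WF WV — and concatenate.

WFVWVWFWVWFVWFWVWFVWVWFVWFWV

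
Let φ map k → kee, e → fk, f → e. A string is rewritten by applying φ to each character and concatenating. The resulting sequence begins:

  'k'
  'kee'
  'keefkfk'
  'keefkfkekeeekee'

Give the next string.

keefkfkekeeekeefkkeefkfkfkkeefkfk

φ(keefkfkekeeekee) expands symbol-by-symbol to kee fk fk e kee e kee fk kee fk fk fk kee fk fk; joining the 15 pieces gives the next term.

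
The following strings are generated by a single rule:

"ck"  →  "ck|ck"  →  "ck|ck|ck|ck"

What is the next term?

s(k+1) = s(k)·|·s(k) — each term doubles the last with '|' between the halves.
So the next term is two copies of ck|ck|ck|ck with '|' between the halves.

ck|ck|ck|ck|ck|ck|ck|ck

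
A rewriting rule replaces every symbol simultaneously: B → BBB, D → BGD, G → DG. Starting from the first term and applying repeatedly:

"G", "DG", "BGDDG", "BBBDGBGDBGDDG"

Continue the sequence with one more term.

Rewriting the 13 symbols of BBBDGBGDBGDDG one by one yields BBB BBB BBB BGD DG BBB DG BGD BBB DG BGD BGD DG; concatenated:

BBBBBBBBBBGDDGBBBDGBGDBBBDGBGDBGDDG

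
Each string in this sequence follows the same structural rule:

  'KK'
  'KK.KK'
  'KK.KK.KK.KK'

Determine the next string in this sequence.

Every step duplicates the string with '.' between the halves.
Doubling KK.KK.KK.KK with '.' between the halves:

KK.KK.KK.KK.KK.KK.KK.KK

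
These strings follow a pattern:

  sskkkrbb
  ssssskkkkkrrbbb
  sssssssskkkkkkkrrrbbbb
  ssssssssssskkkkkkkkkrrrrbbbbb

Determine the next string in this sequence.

The n-th term is 3n-1 s's then 2n+1 k's then n r's then n+1 b's (n = 1, 2, …).
Setting n = 5 gives 14, 11, 5, 6 characters in each block.

sssssssssssssskkkkkkkkkkkrrrrrbbbbbb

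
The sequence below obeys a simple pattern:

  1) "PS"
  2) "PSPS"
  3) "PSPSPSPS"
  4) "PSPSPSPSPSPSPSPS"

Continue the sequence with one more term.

PSPSPSPSPSPSPSPSPSPSPSPSPSPSPSPS

s(k+1) = s(k)·s(k) — each term doubles the last.
One more doubling of PSPSPSPSPSPSPSPS gives the answer.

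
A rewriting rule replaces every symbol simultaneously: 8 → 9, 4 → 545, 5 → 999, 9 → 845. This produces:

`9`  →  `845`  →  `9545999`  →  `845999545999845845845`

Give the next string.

Replace each of the 21 characters of 845999545999845845845 in place — 9 545 999 845 845 845 999 545 999 845 845 845 9 545 999 9 545 999 9 545 999 — and concatenate.

9545999845845845999545999845845845954599995459999545999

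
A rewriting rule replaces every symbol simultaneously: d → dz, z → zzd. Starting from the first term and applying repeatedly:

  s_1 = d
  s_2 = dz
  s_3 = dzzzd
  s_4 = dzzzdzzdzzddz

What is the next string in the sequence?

Applying the rule to each of the 13 symbols of dzzzdzzdzzddz gives the pieces dz zzd zzd zzd dz zzd zzd dz zzd zzd dz dz zzd, which concatenate to the answer.

dzzzdzzdzzddzzzdzzddzzzdzzddzdzzzd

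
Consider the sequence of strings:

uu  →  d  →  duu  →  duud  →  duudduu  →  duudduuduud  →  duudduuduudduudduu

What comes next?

duudduuduudduudduuduudduuduud

From term 3 onward, concatenate the last term with the second-to-last: d·uu = duu, duu·d = duud, …
So term 8 is duudduuduudduudduu·duudduuduud.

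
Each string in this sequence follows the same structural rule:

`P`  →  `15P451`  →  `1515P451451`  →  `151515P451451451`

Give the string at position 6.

Every step adds 15 to the front and 451 to the end of the previous string.
From 151515P451451451, 2 further steps: 151515P451451451 → 15151515P451451451451 → (answer).

1515151515P451451451451451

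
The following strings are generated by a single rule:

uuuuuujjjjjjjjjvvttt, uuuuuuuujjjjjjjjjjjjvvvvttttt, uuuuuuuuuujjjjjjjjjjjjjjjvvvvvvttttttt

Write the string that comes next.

Term n consists of 2n+2 u's, followed by 3n+3 j's, followed by 2n-2 v's, followed by 2n-1 t's, where the shown terms are n = 2, 3, 4.
For the next term, n = 5, so the run lengths are 12, 18, 8, 9.

uuuuuuuuuuuujjjjjjjjjjjjjjjjjjvvvvvvvvttttttttt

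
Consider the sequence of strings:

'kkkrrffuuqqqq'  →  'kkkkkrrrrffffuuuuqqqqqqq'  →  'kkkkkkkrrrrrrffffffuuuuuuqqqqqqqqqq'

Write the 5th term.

The n-th term is 2n+1 k's then 2n r's then 2n f's then 2n u's then 3n+1 q's (n = 1, 2, …).
For term 5, n = 5, so the run lengths are 11, 10, 10, 10, 16.

kkkkkkkkkkkrrrrrrrrrrffffffffffuuuuuuuuuuqqqqqqqqqqqqqqqq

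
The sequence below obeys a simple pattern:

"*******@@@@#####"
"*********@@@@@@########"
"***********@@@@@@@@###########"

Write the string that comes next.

*************@@@@@@@@@@##############

Each string has the form *^{2n+3} @^{2n} #^{3n-1}, where the shown terms are n = 2, 3, 4.
At n = 5 the blocks have lengths 13, 10, 14.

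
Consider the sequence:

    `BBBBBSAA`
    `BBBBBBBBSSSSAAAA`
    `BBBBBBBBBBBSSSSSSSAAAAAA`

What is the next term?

Reading off run lengths: B runs 5, 8, 11; S runs 1, 4, 7; A runs 2, 4, 6 — each is linear in n (n = 1, 2, …).
For the next term, n = 4, so the run lengths are 14, 10, 8.

BBBBBBBBBBBBBBSSSSSSSSSSAAAAAAAA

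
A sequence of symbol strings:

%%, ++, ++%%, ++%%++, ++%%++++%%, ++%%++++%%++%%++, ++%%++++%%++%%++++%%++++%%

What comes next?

Each term (from the third on) is the previous term followed by the one before it: term 3 = ++·%% = ++%%.
The next term joins ++%%++++%%++%%++++%%++++%% and ++%%++++%%++%%++.

++%%++++%%++%%++++%%++++%%++%%++++%%++%%++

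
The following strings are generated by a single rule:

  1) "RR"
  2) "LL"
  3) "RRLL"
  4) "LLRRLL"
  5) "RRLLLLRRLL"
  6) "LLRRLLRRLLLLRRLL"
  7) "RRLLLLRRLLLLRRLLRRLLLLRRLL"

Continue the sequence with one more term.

Each term (from the third on) is the two preceding terms concatenated in order: term 3 = RR·LL = RRLL.
Continuing: LLRRLLRRLLLLRRLL · RRLLLLRRLLLLRRLLRRLLLLRRLL gives term 8.

LLRRLLRRLLLLRRLLRRLLLLRRLLLLRRLLRRLLLLRRLL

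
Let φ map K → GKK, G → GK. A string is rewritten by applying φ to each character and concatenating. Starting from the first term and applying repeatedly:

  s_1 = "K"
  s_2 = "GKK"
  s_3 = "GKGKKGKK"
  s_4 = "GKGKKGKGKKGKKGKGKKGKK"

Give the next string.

φ(GKGKKGKGKKGKKGKGKKGKK) expands symbol-by-symbol to GK GKK GK GKK GKK GK GKK GK GKK GKK GK GKK GKK GK GKK GK GKK GKK GK GKK GKK; joining the 21 pieces gives the next term.

GKGKKGKGKKGKKGKGKKGKGKKGKKGKGKKGKKGKGKKGKGKKGKKGKGKKGKK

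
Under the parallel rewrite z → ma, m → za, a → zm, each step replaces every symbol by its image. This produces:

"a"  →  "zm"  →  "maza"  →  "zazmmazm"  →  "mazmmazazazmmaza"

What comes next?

zazmmazazazmmazmmazmmazazazmmazm

φ(mazmmazazazmmaza) expands symbol-by-symbol to za zm ma za za zm ma zm ma zm ma za za zm ma zm; joining the 16 pieces gives the next term.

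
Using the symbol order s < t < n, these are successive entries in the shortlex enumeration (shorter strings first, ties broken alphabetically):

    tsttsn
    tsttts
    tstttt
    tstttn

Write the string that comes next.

The successor of tstttn increments the rightmost position that isn't already n and resets every position after it to s.

tsttns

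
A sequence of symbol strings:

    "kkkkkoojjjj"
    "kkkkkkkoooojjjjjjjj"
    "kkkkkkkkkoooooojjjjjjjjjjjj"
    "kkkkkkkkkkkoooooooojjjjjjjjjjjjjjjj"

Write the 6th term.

The n-th term is 2n+3 k's then 2n o's then 4n j's (n = 1, 2, …).
Setting n = 6 gives 15, 12, 24 characters in each block.

kkkkkkkkkkkkkkkoooooooooooojjjjjjjjjjjjjjjjjjjjjjjj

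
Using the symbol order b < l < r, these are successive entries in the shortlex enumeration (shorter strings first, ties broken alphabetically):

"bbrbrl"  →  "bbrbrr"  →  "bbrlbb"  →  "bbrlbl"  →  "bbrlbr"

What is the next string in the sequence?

bbrllb

Treat bbrlbr as a base-3 numeral over the given alphabet and add one, carrying through any trailing r's.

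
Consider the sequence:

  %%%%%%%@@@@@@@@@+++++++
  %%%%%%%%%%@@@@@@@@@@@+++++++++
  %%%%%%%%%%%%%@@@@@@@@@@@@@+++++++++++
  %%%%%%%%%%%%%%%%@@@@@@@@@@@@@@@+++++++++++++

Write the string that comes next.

Reading off run lengths: % runs 7, 10, 13, 16; @ runs 9, 11, 13, 15; + runs 7, 9, 11, 13 — each is linear in n, where the shown terms are n = 3, 4, 5, 6.
At n = 7 the blocks have lengths 19, 17, 15.

%%%%%%%%%%%%%%%%%%%@@@@@@@@@@@@@@@@@+++++++++++++++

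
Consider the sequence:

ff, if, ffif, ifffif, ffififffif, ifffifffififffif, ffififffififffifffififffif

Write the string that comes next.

ifffifffififffifffififffififffifffififffif

Each term (from the third on) is the two preceding terms concatenated in order: term 3 = ff·if = ffif.
The next term joins ifffifffififffif and ffififffififffifffififffif.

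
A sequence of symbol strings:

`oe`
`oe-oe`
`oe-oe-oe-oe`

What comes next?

Each string is two copies of the previous one joined by '-'.
So the next term is two copies of oe-oe-oe-oe with '-' between the halves.

oe-oe-oe-oe-oe-oe-oe-oe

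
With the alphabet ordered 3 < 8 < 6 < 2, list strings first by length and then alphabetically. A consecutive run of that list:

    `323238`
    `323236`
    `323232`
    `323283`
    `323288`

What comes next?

The successor of 323288 increments the rightmost position that isn't already 2 and resets every position after it to 3.

323286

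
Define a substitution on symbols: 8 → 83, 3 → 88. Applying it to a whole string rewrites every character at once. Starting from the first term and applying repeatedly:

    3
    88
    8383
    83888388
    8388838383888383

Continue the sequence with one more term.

Replace each of the 16 characters of 8388838383888383 in place — 83 88 83 83 83 88 83 88 83 88 83 83 83 88 83 88 — and concatenate.

83888383838883888388838383888388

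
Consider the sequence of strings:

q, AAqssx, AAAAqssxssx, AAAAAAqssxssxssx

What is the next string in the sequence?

Each term wraps the previous one in AA on the left and ssx on the right.
So the next term is AA·AAAAAAqssxssxssx·ssx.

AAAAAAAAqssxssxssxssx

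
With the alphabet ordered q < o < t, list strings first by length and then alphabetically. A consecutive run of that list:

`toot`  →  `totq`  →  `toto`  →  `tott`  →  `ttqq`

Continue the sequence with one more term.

ttqo

Find the rightmost character of ttqq below t, bump it to the next letter, and reset everything to its right to q.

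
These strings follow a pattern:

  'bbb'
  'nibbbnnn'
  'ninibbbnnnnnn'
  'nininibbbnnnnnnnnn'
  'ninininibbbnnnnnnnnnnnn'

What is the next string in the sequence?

Every step adds ni to the front and nnn to the end of the previous string.
Applying this once more to ninininibbbnnnnnnnnnnnn:

nininininibbbnnnnnnnnnnnnnnn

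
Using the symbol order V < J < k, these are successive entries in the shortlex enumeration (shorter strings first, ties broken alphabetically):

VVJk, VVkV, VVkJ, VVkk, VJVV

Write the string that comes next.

VJVJ

Treat VJVV as a base-3 numeral over the given alphabet and add one, carrying through any trailing k's.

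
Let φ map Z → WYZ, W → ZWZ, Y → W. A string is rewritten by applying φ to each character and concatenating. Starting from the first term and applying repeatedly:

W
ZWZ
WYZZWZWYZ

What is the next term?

ZWZWWYZWYZZWZWYZZWZWWYZ

Expanding WYZZWZWYZ: W→ZWZ, Y→W, Z→WYZ, Z→WYZ, W→ZWZ, Z→WYZ, W→ZWZ, Y→W, Z→WYZ. Concatenated: ZWZ W WYZ WYZ ZWZ WYZ ZWZ W WYZ.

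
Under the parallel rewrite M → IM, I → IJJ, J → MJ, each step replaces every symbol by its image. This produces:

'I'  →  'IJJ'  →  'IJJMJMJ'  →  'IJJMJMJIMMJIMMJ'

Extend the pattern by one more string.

Applying the rule to each of the 15 symbols of IJJMJMJIMMJIMMJ gives the pieces IJJ MJ MJ IM MJ IM MJ IJJ IM IM MJ IJJ IM IM MJ, which concatenate to the answer.

IJJMJMJIMMJIMMJIJJIMIMMJIJJIMIMMJ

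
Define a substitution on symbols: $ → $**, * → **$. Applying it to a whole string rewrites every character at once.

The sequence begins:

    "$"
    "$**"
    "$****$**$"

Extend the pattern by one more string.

$****$**$**$**$$****$**$$**

Rewriting each symbol of $****$**$: $→$**, *→**$, *→**$, *→**$, *→**$, $→$**, *→**$, *→**$, $→$**, which concatenates to $** **$ **$ **$ **$ $** **$ **$ $**.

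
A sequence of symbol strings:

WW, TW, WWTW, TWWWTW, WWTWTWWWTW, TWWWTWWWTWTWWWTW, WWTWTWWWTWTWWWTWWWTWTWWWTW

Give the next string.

From term 3 onward, concatenate the second-to-last term with the last: WW·TW = WWTW, TW·WWTW = TWWWTW, …
Continuing: TWWWTWWWTWTWWWTW · WWTWTWWWTWTWWWTWWWTWTWWWTW gives term 8.

TWWWTWWWTWTWWWTWWWTWTWWWTWTWWWTWWWTWTWWWTW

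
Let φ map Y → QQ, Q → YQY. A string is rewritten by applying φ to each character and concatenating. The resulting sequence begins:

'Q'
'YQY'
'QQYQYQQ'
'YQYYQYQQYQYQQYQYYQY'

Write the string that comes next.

QQYQYQQQQYQYQQYQYYQYQQYQYQQYQYYQYQQYQYQQQQYQYQQ

Applying the rule to each of the 19 symbols of YQYYQYQQYQYQQYQYYQY gives the pieces QQ YQY QQ QQ YQY QQ YQY YQY QQ YQY QQ YQY YQY QQ YQY QQ QQ YQY QQ, which concatenate to the answer.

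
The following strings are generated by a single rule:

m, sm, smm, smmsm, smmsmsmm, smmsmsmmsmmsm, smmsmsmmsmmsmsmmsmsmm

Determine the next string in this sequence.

This is a Fibonacci-style word recurrence s(k) = s(k−1)·s(k−2): e.g. sm·m = smm.
Continuing: smmsmsmmsmmsmsmmsmsmm · smmsmsmmsmmsm gives term 8.

smmsmsmmsmmsmsmmsmsmmsmmsmsmmsmmsm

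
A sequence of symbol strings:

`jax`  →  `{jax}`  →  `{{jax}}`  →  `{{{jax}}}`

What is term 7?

Every step adds { to the front and } to the end of the previous string.
From {{{jax}}}, 3 further steps: {{{jax}}} → {{{{jax}}}} → {{{{{jax}}}}} → (answer).

{{{{{{jax}}}}}}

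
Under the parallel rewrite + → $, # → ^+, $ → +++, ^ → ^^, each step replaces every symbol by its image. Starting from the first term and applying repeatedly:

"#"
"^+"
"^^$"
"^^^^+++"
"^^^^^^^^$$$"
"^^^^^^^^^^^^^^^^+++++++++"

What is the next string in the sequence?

φ(^^^^^^^^^^^^^^^^+++++++++) expands symbol-by-symbol to ^^ ^^ ^^ ^^ ^^ ^^ ^^ ^^ ^^ ^^ ^^ ^^ ^^ ^^ ^^ ^^ $ $ $ $ $ $ $ $ $; joining the 25 pieces gives the next term.

^^^^^^^^^^^^^^^^^^^^^^^^^^^^^^^^$$$$$$$$$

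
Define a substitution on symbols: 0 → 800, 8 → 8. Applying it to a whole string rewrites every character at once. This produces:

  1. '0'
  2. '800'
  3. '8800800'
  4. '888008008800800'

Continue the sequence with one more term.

8888008008800800888008008800800

Applying the rule to each of the 15 symbols of 888008008800800 gives the pieces 8 8 8 800 800 8 800 800 8 8 800 800 8 800 800, which concatenate to the answer.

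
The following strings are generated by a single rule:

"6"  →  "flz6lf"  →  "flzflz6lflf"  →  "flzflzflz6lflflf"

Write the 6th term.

flzflzflzflzflz6lflflflflf

s(k+1) = flz·s(k)·lf, so each term gains flz as a prefix and lf as a suffix.
From flzflzflz6lflflf, 2 further steps: flzflzflz6lflflf → flzflzflzflz6lflflflf → (answer).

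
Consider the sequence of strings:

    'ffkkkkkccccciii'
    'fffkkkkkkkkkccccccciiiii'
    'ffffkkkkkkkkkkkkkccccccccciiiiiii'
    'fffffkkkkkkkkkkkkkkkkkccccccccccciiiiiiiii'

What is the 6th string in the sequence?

Reading off run lengths: f runs 2, 3, 4, 5; k runs 5, 9, 13, 17; c runs 5, 7, 9, 11; i runs 3, 5, 7, 9 — each is linear in n (n = 1, 2, …).
Setting n = 6 gives 7, 25, 15, 13 characters in each block.

fffffffkkkkkkkkkkkkkkkkkkkkkkkkkccccccccccccccciiiiiiiiiiiii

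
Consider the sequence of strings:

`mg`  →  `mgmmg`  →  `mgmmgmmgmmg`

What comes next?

s(k+1) = s(k)·m·s(k) — each term doubles the last with 'm' between the halves.
Doubling mgmmgmmgmmg with 'm' between the halves:

mgmmgmmgmmgmmgmmgmmgmmg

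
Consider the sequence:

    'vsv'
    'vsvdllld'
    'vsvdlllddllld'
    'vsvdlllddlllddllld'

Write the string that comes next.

Every step adds dllld to the end: s(k+1) = s(k)·dllld.
Applying this once more to vsvdlllddlllddllld:

vsvdlllddlllddlllddllld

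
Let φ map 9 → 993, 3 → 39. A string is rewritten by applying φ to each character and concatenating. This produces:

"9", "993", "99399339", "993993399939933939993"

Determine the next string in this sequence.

9939933999399339399939939933999399339399933999399399339

Replace each of the 21 characters of 993993399939933939993 in place — 993 993 39 993 993 39 39 993 993 993 39 993 993 39 39 993 39 993 993 993 39 — and concatenate.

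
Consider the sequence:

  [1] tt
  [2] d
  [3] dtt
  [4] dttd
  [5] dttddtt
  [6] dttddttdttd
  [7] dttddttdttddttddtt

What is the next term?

Each term (from the third on) is the previous term followed by the one before it: term 3 = d·tt = dtt.
So term 8 is dttddttdttddttddtt·dttddttdttd.

dttddttdttddttddttdttddttdttd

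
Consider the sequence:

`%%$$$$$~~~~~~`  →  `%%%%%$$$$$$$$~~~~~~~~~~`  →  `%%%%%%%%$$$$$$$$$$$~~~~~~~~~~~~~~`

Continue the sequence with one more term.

%%%%%%%%%%%$$$$$$$$$$$$$$~~~~~~~~~~~~~~~~~~

Term n consists of 3n-1 %'s, followed by 3n+2 $'s, followed by 4n+2 ~'s (n = 1, 2, …).
At n = 4 the blocks have lengths 11, 14, 18.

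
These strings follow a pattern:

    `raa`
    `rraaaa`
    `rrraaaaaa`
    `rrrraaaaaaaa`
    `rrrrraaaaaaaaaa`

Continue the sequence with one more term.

Each string has the form r^{n} a^{2n} (n = 1, 2, …).
At n = 6 the blocks have lengths 6, 12.

rrrrrraaaaaaaaaaaa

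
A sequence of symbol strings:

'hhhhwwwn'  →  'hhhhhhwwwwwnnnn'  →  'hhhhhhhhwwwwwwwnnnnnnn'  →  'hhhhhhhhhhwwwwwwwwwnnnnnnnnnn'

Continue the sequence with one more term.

The n-th term is 2n+2 h's then 2n+1 w's then 3n-2 n's (n = 1, 2, …).
For the next term, n = 5, so the run lengths are 12, 11, 13.

hhhhhhhhhhhhwwwwwwwwwwwnnnnnnnnnnnnn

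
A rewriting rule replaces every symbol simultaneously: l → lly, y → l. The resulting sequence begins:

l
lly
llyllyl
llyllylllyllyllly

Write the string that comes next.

Rewriting the 17 symbols of llyllylllyllyllly one by one yields lly lly l lly lly l lly lly lly l lly lly l lly lly lly l; concatenated:

llyllylllyllylllyllyllylllyllylllyllyllyl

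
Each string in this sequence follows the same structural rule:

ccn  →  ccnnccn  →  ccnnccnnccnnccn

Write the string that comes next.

ccnnccnnccnnccnnccnnccnnccnnccn

s(k+1) = s(k)·n·s(k) — each term doubles the last with 'n' between the halves.
One more doubling of ccnnccnnccnnccn gives the answer.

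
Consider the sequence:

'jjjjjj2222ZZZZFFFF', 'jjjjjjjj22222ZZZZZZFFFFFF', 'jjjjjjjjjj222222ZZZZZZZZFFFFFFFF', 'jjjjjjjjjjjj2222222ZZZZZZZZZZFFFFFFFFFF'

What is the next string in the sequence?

Reading off run lengths: j runs 6, 8, 10, 12; 2 runs 4, 5, 6, 7; Z runs 4, 6, 8, 10; F runs 4, 6, 8, 10 — each is linear in n, where the shown terms are n = 2, 3, 4, 5.
At n = 6 the blocks have lengths 14, 8, 12, 12.

jjjjjjjjjjjjjj22222222ZZZZZZZZZZZZFFFFFFFFFFFF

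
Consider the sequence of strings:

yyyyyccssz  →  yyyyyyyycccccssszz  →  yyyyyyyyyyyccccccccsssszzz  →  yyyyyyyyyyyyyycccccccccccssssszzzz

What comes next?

yyyyyyyyyyyyyyyyyccccccccccccccsssssszzzzz

Each string has the form y^{3n+2} c^{3n-1} s^{n+1} z^{n} (n = 1, 2, …).
Setting n = 5 gives 17, 14, 6, 5 characters in each block.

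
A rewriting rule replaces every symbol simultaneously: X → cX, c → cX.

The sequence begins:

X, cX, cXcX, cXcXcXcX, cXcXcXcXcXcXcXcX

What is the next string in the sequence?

cXcXcXcXcXcXcXcXcXcXcXcXcXcXcXcX

Applying the rule to each of the 16 symbols of cXcXcXcXcXcXcXcX gives the pieces cX cX cX cX cX cX cX cX cX cX cX cX cX cX cX cX, which concatenate to the answer.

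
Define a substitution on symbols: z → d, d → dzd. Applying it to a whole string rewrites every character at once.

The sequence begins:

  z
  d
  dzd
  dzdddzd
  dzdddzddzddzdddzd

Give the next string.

dzdddzddzddzdddzddzdddzddzdddzddzddzdddzd

φ(dzdddzddzddzdddzd) expands symbol-by-symbol to dzd d dzd dzd dzd d dzd dzd d dzd dzd d dzd dzd dzd d dzd; joining the 17 pieces gives the next term.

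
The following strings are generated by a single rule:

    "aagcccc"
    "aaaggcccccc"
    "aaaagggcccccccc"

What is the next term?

Each string has the form a^{n} g^{n-1} c^{2n}, where the shown terms are n = 2, 3, 4.
Setting n = 5 gives 5, 4, 10 characters in each block.

aaaaaggggcccccccccc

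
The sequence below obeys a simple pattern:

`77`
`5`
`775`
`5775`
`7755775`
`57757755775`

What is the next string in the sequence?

Each term (from the third on) is the two preceding terms concatenated in order: term 3 = 77·5 = 775.
The next term joins 7755775 and 57757755775.

775577557757755775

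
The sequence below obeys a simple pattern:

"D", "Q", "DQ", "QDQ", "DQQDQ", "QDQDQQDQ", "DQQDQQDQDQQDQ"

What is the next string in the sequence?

Each term (from the third on) is the two preceding terms concatenated in order: term 3 = D·Q = DQ.
Continuing: QDQDQQDQ · DQQDQQDQDQQDQ gives term 8.

QDQDQQDQDQQDQQDQDQQDQ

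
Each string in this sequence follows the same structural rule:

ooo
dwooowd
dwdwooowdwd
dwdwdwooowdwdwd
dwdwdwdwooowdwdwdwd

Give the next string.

s(k+1) = dw·s(k)·wd, so each term gains dw as a prefix and wd as a suffix.
One more step from dwdwdwdwooowdwdwdwd gives the answer.

dwdwdwdwdwooowdwdwdwdwd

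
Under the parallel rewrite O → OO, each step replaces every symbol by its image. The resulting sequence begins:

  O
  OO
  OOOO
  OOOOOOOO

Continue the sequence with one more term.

Expanding OOOOOOOO: O→OO, O→OO, O→OO, O→OO, O→OO, O→OO, O→OO, O→OO. Concatenated: OO OO OO OO OO OO OO OO.

OOOOOOOOOOOOOOOO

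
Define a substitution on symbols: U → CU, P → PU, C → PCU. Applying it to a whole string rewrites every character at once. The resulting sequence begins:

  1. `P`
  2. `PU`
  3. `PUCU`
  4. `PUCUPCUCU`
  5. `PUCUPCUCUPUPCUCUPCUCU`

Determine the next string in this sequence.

Applying the rule to each of the 21 symbols of PUCUPCUCUPUPCUCUPCUCU gives the pieces PU CU PCU CU PU PCU CU PCU CU PU CU PU PCU CU PCU CU PU PCU CU PCU CU, which concatenate to the answer.

PUCUPCUCUPUPCUCUPCUCUPUCUPUPCUCUPCUCUPUPCUCUPCUCU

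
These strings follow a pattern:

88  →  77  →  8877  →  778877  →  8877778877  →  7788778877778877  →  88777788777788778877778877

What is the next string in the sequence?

Each term (from the third on) is the two preceding terms concatenated in order: term 3 = 88·77 = 8877.
Continuing: 7788778877778877 · 88777788777788778877778877 gives term 8.

778877887777887788777788777788778877778877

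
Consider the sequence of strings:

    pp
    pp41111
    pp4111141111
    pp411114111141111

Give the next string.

Every step adds 41111 to the end: s(k+1) = s(k)·41111.
Applying this once more to pp411114111141111:

pp41111411114111141111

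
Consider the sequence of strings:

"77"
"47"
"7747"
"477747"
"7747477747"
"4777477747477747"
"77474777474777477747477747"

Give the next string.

477747774747774777474777474777477747477747

Each term (from the third on) is the two preceding terms concatenated in order: term 3 = 77·47 = 7747.
So term 8 is 4777477747477747·77474777474777477747477747.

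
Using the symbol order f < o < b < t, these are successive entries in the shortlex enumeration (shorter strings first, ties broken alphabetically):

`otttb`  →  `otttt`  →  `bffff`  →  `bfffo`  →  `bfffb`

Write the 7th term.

bffof

Continuing the enumeration 2 steps past bfffb: bfffb → bffft → (answer).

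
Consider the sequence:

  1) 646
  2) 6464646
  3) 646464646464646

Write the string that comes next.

Every step duplicates the string with '4' between the halves.
So the next term is two copies of 646464646464646 with '4' between the halves.

6464646464646464646464646464646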